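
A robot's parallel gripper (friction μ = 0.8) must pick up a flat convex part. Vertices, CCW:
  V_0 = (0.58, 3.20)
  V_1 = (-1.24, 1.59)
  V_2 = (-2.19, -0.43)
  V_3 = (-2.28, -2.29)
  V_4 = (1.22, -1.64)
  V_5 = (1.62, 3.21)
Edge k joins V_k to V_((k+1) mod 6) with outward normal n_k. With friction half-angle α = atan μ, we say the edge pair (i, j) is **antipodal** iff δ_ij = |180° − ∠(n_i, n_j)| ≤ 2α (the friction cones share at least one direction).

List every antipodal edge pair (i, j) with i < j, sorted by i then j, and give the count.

α = atan 0.8 = 38.66°;  2α = 77.32°
n_0 = (-0.6626, +0.7490)
n_1 = (-0.9049, +0.4256)
n_2 = (-0.9988, +0.0483)
n_3 = (+0.1826, -0.9832)
n_4 = (+0.9966, -0.0822)
n_5 = (-0.0096, +1.0000)
  (0,1): δ = 156.68°  ·
  (0,2): δ = 134.27°  ·
  (0,3): δ = 30.98°  ✓
  (0,4): δ = 43.79°  ✓
  (0,5): δ = 139.05°  ·
  (1,2): δ = 157.58°  ·
  (1,3): δ = 54.29°  ✓
  (1,4): δ = 20.47°  ✓
  (1,5): δ = 115.74°  ·
  (2,3): δ = 76.71°  ✓
  (2,4): δ = 1.94°  ✓
  (2,5): δ = 93.32°  ·
  (3,4): δ = 105.24°  ·
  (3,5): δ = 9.97°  ✓
  (4,5): δ = 84.73°  ·
antipodal pairs: 7

count = 7; pairs: (0,3), (0,4), (1,3), (1,4), (2,3), (2,4), (3,5)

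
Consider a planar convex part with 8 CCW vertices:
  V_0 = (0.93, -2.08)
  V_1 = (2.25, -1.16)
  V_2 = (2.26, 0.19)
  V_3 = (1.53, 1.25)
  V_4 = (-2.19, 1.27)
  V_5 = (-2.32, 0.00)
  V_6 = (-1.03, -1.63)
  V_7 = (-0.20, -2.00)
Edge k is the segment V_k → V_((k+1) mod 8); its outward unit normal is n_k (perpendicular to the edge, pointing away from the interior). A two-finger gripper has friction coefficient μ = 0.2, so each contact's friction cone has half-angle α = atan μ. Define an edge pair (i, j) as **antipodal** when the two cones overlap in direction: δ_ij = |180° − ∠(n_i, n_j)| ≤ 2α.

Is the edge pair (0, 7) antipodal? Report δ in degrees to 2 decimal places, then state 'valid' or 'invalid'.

δ = 141.08°, invalid

α = atan 0.2 = 11.31°;  2α = 22.62°
edge 0: e_0 = (+1.32, +0.92);  n_0 = (+0.5718, -0.8204)
edge 7: e_7 = (+1.13, -0.08);  n_7 = (-0.0706, -0.9975)
∠(n_0, n_7) = 38.92°
δ = |180° − 38.92°| = 141.08°
141.08° > 2α = 22.62°  →  invalid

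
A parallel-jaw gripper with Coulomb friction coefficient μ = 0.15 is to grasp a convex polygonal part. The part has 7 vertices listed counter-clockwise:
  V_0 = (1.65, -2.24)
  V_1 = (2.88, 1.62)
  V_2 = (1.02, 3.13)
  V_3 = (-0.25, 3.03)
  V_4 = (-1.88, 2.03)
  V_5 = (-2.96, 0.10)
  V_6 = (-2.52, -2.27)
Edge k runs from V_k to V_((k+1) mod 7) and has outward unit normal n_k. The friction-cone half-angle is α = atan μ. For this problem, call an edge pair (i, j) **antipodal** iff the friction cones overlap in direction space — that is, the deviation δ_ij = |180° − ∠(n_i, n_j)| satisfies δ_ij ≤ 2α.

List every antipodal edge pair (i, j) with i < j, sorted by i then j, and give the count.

count = 2; pairs: (0,4), (2,6)

α = atan 0.15 = 8.53°;  2α = 17.06°
n_0 = (+0.9528, -0.3036)
n_1 = (+0.6303, +0.7764)
n_2 = (-0.0785, +0.9969)
n_3 = (-0.5229, +0.8524)
n_4 = (-0.8727, +0.4883)
n_5 = (-0.9832, -0.1825)
n_6 = (+0.0072, -1.0000)
  (0,1): δ = 111.40°  ·
  (0,2): δ = 67.82°  ·
  (0,3): δ = 40.80°  ·
  (0,4): δ = 11.56°  ✓
  (0,5): δ = 28.19°  ·
  (0,6): δ = 108.09°  ·
  (1,2): δ = 136.43°  ·
  (1,3): δ = 109.40°  ·
  (1,4): δ = 80.16°  ·
  (1,5): δ = 40.41°  ·
  (1,6): δ = 39.48°  ·
  (2,3): δ = 152.97°  ·
  (2,4): δ = 123.73°  ·
  (2,5): δ = 83.98°  ·
  (2,6): δ = 4.09°  ✓
  (3,4): δ = 150.76°  ·
  (3,5): δ = 111.01°  ·
  (3,6): δ = 31.12°  ·
  (4,5): δ = 140.25°  ·
  (4,6): δ = 60.36°  ·
  (5,6): δ = 100.11°  ·
antipodal pairs: 2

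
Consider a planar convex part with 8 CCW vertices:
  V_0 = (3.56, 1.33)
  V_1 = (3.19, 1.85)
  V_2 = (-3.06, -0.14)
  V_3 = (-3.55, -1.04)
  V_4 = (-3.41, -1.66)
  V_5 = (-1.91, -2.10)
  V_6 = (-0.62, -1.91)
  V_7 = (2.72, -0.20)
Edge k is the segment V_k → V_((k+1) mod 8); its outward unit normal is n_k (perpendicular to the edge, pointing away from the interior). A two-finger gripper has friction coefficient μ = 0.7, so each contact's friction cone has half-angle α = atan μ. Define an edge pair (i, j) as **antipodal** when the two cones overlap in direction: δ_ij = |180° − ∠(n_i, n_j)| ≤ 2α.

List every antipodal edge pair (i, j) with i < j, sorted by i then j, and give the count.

count = 12; pairs: (0,2), (0,3), (0,4), (0,5), (1,4), (1,5), (1,6), (1,7), (2,5), (2,6), (2,7), (3,7)

α = atan 0.7 = 34.99°;  2α = 69.98°
n_0 = (+0.8148, +0.5798)
n_1 = (-0.3034, +0.9529)
n_2 = (-0.8783, +0.4782)
n_3 = (-0.9754, -0.2203)
n_4 = (-0.2815, -0.9596)
n_5 = (+0.1457, -0.9893)
n_6 = (+0.4557, -0.8901)
n_7 = (+0.8766, -0.4813)
  (0,1): δ = 107.77°  ·
  (0,2): δ = 64.00°  ✓
  (0,3): δ = 22.71°  ✓
  (0,4): δ = 38.22°  ✓
  (0,5): δ = 62.95°  ✓
  (0,6): δ = 81.68°  ·
  (0,7): δ = 115.80°  ·
  (1,2): δ = 136.23°  ·
  (1,3): δ = 94.94°  ·
  (1,4): δ = 34.01°  ✓
  (1,5): δ = 9.28°  ✓
  (1,6): δ = 9.45°  ✓
  (1,7): δ = 43.57°  ✓
  (2,3): δ = 138.71°  ·
  (2,4): δ = 77.78°  ·
  (2,5): δ = 53.06°  ✓
  (2,6): δ = 34.32°  ✓
  (2,7): δ = 0.20°  ✓
  (3,4): δ = 119.07°  ·
  (3,5): δ = 94.35°  ·
  (3,6): δ = 75.61°  ·
  (3,7): δ = 41.49°  ✓
  (4,5): δ = 155.27°  ·
  (4,6): δ = 136.54°  ·
  (4,7): δ = 102.42°  ·
  (5,6): δ = 161.27°  ·
  (5,7): δ = 127.15°  ·
  (6,7): δ = 145.88°  ·
antipodal pairs: 12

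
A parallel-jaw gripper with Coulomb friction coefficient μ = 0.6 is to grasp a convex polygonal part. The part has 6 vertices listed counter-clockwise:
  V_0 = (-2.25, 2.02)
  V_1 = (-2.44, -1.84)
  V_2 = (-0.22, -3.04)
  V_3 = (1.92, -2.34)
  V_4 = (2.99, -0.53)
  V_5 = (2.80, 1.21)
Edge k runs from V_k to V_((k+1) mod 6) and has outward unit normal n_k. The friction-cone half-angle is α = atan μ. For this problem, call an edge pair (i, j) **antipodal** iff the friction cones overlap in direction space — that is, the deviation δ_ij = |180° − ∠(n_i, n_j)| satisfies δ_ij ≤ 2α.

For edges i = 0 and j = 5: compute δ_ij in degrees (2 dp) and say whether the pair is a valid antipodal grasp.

α = atan 0.6 = 30.96°;  2α = 61.93°
edge 0: e_0 = (-0.19, -3.86);  n_0 = (-0.9988, +0.0492)
edge 5: e_5 = (-5.05, +0.81);  n_5 = (+0.1584, +0.9874)
∠(n_0, n_5) = 96.29°
δ = |180° − 96.29°| = 83.71°
83.71° > 2α = 61.93°  →  invalid

δ = 83.71°, invalid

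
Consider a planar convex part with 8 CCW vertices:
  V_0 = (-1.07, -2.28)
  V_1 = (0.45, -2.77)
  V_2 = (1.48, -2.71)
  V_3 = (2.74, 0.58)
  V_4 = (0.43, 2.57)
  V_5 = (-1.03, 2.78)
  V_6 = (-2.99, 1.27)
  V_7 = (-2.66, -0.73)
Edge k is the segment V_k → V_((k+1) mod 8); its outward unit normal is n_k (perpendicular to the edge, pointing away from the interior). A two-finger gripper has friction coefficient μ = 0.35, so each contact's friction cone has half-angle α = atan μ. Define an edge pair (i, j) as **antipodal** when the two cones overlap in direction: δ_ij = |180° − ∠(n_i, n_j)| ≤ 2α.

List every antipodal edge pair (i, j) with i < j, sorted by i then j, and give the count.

count = 8; pairs: (0,3), (0,4), (1,4), (1,5), (2,5), (2,6), (3,7), (4,7)

α = atan 0.35 = 19.29°;  2α = 38.58°
n_0 = (-0.3068, -0.9518)
n_1 = (+0.0582, -0.9983)
n_2 = (+0.9339, -0.3576)
n_3 = (+0.6527, +0.7576)
n_4 = (+0.1424, +0.9898)
n_5 = (-0.6103, +0.7922)
n_6 = (-0.9867, -0.1628)
n_7 = (-0.6980, -0.7161)
  (0,1): δ = 158.80°  ·
  (0,2): δ = 93.09°  ·
  (0,3): δ = 22.88°  ✓
  (0,4): δ = 9.68°  ✓
  (0,5): δ = 55.48°  ·
  (0,6): δ = 117.24°  ·
  (0,7): δ = 153.60°  ·
  (1,2): δ = 114.29°  ·
  (1,3): δ = 44.08°  ·
  (1,4): δ = 11.52°  ✓
  (1,5): δ = 34.28°  ✓
  (1,6): δ = 96.04°  ·
  (1,7): δ = 132.40°  ·
  (2,3): δ = 109.79°  ·
  (2,4): δ = 77.23°  ·
  (2,5): δ = 31.43°  ✓
  (2,6): δ = 30.33°  ✓
  (2,7): δ = 66.69°  ·
  (3,4): δ = 147.44°  ·
  (3,5): δ = 101.65°  ·
  (3,6): δ = 39.89°  ·
  (3,7): δ = 3.53°  ✓
  (4,5): δ = 134.20°  ·
  (4,6): δ = 72.45°  ·
  (4,7): δ = 36.09°  ✓
  (5,6): δ = 118.24°  ·
  (5,7): δ = 81.88°  ·
  (6,7): δ = 143.64°  ·
antipodal pairs: 8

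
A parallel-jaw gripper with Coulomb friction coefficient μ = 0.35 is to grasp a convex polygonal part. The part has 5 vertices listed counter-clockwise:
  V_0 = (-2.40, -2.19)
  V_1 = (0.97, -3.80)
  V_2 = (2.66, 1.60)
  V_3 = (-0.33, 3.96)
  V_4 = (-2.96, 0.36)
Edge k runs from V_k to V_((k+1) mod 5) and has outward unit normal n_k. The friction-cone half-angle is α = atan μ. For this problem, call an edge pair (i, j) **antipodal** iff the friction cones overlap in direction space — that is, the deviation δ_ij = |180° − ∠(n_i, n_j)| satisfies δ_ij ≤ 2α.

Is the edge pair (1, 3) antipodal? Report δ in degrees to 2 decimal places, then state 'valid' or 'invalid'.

δ = 18.77°, valid

α = atan 0.35 = 19.29°;  2α = 38.58°
edge 1: e_1 = (+1.69, +5.40);  n_1 = (+0.9544, -0.2987)
edge 3: e_3 = (-2.63, -3.60);  n_3 = (-0.8075, +0.5899)
∠(n_1, n_3) = 161.23°
δ = |180° − 161.23°| = 18.77°
18.77° ≤ 2α = 38.58°  →  valid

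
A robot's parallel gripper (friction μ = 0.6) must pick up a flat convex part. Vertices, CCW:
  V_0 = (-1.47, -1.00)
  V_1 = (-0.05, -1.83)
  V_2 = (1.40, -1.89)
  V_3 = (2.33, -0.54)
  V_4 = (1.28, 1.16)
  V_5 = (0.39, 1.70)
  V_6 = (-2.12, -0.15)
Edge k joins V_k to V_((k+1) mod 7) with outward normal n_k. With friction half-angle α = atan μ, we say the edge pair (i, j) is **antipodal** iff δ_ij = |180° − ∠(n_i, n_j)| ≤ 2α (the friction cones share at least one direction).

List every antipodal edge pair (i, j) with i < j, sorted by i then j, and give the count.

count = 8; pairs: (0,3), (0,4), (1,3), (1,4), (1,5), (2,5), (3,6), (4,6)

α = atan 0.6 = 30.96°;  2α = 61.93°
n_0 = (-0.5046, -0.8633)
n_1 = (-0.0413, -0.9991)
n_2 = (+0.8235, -0.5673)
n_3 = (+0.8508, +0.5255)
n_4 = (+0.5187, +0.8549)
n_5 = (-0.5933, +0.8050)
n_6 = (-0.7944, -0.6075)
  (0,1): δ = 152.06°  ·
  (0,2): δ = 94.26°  ·
  (0,3): δ = 27.99°  ✓
  (0,4): δ = 0.94°  ✓
  (0,5): δ = 66.70°  ·
  (0,6): δ = 157.71°  ·
  (1,2): δ = 122.19°  ·
  (1,3): δ = 55.93°  ✓
  (1,4): δ = 28.88°  ✓
  (1,5): δ = 38.76°  ✓
  (1,6): δ = 129.77°  ·
  (2,3): δ = 113.74°  ·
  (2,4): δ = 86.68°  ·
  (2,5): δ = 19.05°  ✓
  (2,6): δ = 71.97°  ·
  (3,4): δ = 152.95°  ·
  (3,5): δ = 85.31°  ·
  (3,6): δ = 5.70°  ✓
  (4,5): δ = 112.36°  ·
  (4,6): δ = 21.35°  ✓
  (5,6): δ = 88.99°  ·
antipodal pairs: 8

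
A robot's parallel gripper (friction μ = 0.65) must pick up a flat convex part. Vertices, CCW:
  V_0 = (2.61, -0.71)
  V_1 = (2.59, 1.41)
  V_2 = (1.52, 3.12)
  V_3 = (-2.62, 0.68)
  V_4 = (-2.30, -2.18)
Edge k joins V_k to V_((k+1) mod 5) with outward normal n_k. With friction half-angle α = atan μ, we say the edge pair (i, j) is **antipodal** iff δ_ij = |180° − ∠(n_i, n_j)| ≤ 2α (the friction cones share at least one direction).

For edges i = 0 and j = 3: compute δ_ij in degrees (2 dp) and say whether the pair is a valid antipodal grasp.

δ = 5.84°, valid

α = atan 0.65 = 33.02°;  2α = 66.05°
edge 0: e_0 = (-0.02, +2.12);  n_0 = (+1.0000, +0.0094)
edge 3: e_3 = (+0.32, -2.86);  n_3 = (-0.9938, -0.1112)
∠(n_0, n_3) = 174.16°
δ = |180° − 174.16°| = 5.84°
5.84° ≤ 2α = 66.05°  →  valid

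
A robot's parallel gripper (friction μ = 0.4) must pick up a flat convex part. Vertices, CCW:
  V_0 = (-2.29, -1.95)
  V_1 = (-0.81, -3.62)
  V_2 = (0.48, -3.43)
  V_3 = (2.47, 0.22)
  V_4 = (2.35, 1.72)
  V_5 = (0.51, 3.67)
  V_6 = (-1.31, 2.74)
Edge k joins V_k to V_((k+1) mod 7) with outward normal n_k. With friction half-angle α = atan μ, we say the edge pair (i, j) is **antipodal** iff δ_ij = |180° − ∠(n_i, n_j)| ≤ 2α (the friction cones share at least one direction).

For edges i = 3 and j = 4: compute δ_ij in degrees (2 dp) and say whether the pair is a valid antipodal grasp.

δ = 141.24°, invalid

α = atan 0.4 = 21.80°;  2α = 43.60°
edge 3: e_3 = (-0.12, +1.50);  n_3 = (+0.9968, +0.0797)
edge 4: e_4 = (-1.84, +1.95);  n_4 = (+0.7273, +0.6863)
∠(n_3, n_4) = 38.76°
δ = |180° − 38.76°| = 141.24°
141.24° > 2α = 43.60°  →  invalid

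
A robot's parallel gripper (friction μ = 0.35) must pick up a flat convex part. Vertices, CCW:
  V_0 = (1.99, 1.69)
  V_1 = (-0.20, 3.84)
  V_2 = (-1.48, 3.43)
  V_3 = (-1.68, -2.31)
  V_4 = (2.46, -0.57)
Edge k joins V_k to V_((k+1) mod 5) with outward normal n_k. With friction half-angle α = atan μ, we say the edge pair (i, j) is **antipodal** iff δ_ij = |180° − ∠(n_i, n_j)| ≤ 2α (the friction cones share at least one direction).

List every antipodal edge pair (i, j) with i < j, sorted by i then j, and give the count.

α = atan 0.35 = 19.29°;  2α = 38.58°
n_0 = (+0.7006, +0.7136)
n_1 = (-0.3050, +0.9523)
n_2 = (-0.9994, +0.0348)
n_3 = (+0.3875, -0.9219)
n_4 = (+0.9791, +0.2036)
  (0,1): δ = 117.77°  ·
  (0,2): δ = 47.52°  ·
  (0,3): δ = 67.27°  ·
  (0,4): δ = 146.22°  ·
  (1,2): δ = 109.76°  ·
  (1,3): δ = 5.04°  ✓
  (1,4): δ = 83.99°  ·
  (2,3): δ = 65.21°  ·
  (2,4): δ = 13.74°  ✓
  (3,4): δ = 101.05°  ·
antipodal pairs: 2

count = 2; pairs: (1,3), (2,4)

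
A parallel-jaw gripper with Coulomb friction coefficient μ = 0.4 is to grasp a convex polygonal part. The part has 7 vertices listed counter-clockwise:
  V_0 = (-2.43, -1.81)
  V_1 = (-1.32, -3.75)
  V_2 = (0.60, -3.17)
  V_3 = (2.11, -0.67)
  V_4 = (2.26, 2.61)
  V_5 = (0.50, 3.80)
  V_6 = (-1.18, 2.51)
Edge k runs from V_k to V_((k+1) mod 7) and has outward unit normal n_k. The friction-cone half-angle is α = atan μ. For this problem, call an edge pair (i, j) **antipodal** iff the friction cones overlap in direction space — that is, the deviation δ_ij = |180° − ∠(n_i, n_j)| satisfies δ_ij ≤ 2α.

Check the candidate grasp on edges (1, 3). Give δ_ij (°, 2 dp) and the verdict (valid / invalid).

δ = 109.43°, invalid

α = atan 0.4 = 21.80°;  2α = 43.60°
edge 1: e_1 = (+1.92, +0.58);  n_1 = (+0.2892, -0.9573)
edge 3: e_3 = (+0.15, +3.28);  n_3 = (+0.9990, -0.0457)
∠(n_1, n_3) = 70.57°
δ = |180° − 70.57°| = 109.43°
109.43° > 2α = 43.60°  →  invalid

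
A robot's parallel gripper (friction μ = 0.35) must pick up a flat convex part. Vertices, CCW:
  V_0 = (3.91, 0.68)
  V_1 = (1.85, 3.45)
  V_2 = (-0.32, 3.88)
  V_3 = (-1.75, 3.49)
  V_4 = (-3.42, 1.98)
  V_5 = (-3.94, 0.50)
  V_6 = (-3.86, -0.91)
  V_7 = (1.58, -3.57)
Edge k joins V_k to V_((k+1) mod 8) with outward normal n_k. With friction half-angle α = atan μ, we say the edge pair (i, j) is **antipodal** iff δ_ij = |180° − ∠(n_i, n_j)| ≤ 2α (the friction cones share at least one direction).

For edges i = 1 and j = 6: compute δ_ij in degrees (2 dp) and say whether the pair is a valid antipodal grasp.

α = atan 0.35 = 19.29°;  2α = 38.58°
edge 1: e_1 = (-2.17, +0.43);  n_1 = (+0.1944, +0.9809)
edge 6: e_6 = (+5.44, -2.66);  n_6 = (-0.4393, -0.8984)
∠(n_1, n_6) = 165.15°
δ = |180° − 165.15°| = 14.85°
14.85° ≤ 2α = 38.58°  →  valid

δ = 14.85°, valid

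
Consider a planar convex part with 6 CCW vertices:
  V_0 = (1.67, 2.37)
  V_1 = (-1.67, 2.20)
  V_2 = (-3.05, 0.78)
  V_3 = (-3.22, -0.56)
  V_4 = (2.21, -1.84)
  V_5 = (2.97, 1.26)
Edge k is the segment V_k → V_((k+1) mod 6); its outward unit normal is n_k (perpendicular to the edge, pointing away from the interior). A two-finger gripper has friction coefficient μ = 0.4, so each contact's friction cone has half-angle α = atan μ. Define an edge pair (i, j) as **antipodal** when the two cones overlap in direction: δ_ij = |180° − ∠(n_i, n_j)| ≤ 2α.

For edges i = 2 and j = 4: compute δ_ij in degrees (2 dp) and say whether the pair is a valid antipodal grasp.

α = atan 0.4 = 21.80°;  2α = 43.60°
edge 2: e_2 = (-0.17, -1.34);  n_2 = (-0.9920, +0.1259)
edge 4: e_4 = (+0.76, +3.10);  n_4 = (+0.9712, -0.2381)
∠(n_2, n_4) = 173.46°
δ = |180° − 173.46°| = 6.54°
6.54° ≤ 2α = 43.60°  →  valid

δ = 6.54°, valid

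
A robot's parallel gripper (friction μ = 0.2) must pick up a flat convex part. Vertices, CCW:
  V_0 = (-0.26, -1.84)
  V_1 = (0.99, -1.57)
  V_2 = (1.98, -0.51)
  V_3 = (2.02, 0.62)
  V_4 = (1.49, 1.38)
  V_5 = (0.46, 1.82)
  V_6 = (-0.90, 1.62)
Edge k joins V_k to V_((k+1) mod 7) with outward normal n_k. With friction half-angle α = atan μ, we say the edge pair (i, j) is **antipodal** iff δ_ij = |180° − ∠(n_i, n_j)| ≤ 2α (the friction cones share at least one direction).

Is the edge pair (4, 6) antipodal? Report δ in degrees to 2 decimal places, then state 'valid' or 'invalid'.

δ = 56.39°, invalid

α = atan 0.2 = 11.31°;  2α = 22.62°
edge 4: e_4 = (-1.03, +0.44);  n_4 = (+0.3928, +0.9196)
edge 6: e_6 = (+0.64, -3.46);  n_6 = (-0.9833, -0.1819)
∠(n_4, n_6) = 123.61°
δ = |180° − 123.61°| = 56.39°
56.39° > 2α = 22.62°  →  invalid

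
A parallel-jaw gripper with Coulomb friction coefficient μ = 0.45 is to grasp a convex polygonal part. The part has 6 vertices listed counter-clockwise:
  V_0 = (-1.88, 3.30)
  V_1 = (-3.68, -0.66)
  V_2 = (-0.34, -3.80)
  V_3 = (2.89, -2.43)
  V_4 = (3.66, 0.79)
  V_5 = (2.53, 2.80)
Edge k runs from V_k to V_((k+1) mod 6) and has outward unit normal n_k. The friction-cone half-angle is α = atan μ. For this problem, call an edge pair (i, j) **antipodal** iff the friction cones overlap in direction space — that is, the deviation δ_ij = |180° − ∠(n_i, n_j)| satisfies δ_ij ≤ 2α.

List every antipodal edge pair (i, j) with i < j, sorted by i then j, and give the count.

count = 5; pairs: (0,2), (0,3), (1,4), (1,5), (2,5)

α = atan 0.45 = 24.23°;  2α = 48.46°
n_0 = (-0.9104, +0.4138)
n_1 = (-0.6850, -0.7286)
n_2 = (+0.3905, -0.9206)
n_3 = (+0.9726, -0.2326)
n_4 = (+0.8717, +0.4901)
n_5 = (+0.1127, +0.9936)
  (0,1): δ = 108.79°  ·
  (0,2): δ = 42.57°  ✓
  (0,3): δ = 11.00°  ✓
  (0,4): δ = 53.79°  ·
  (0,5): δ = 107.98°  ·
  (1,2): δ = 113.78°  ·
  (1,3): δ = 60.22°  ·
  (1,4): δ = 17.42°  ✓
  (1,5): δ = 36.76°  ✓
  (2,3): δ = 126.43°  ·
  (2,4): δ = 83.64°  ·
  (2,5): δ = 29.45°  ✓
  (3,4): δ = 137.21°  ·
  (3,5): δ = 83.02°  ·
  (4,5): δ = 125.81°  ·
antipodal pairs: 5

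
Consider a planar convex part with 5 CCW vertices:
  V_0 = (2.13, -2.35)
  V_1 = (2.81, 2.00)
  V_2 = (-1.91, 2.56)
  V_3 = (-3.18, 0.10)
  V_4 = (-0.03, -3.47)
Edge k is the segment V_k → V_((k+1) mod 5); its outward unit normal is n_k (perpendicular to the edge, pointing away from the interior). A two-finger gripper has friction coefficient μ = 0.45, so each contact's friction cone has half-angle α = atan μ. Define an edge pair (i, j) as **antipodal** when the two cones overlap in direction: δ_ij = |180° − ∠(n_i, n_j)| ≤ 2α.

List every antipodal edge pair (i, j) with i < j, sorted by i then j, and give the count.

count = 4; pairs: (0,2), (1,3), (1,4), (2,4)

α = atan 0.45 = 24.23°;  2α = 48.46°
n_0 = (+0.9880, -0.1544)
n_1 = (+0.1178, +0.9930)
n_2 = (-0.8886, +0.4587)
n_3 = (-0.7498, -0.6616)
n_4 = (+0.4603, -0.8878)
  (0,1): δ = 87.88°  ·
  (0,2): δ = 18.42°  ✓
  (0,3): δ = 50.31°  ·
  (0,4): δ = 126.29°  ·
  (1,2): δ = 110.54°  ·
  (1,3): δ = 41.81°  ✓
  (1,4): δ = 34.17°  ✓
  (2,3): δ = 111.27°  ·
  (2,4): δ = 35.29°  ✓
  (3,4): δ = 104.02°  ·
antipodal pairs: 4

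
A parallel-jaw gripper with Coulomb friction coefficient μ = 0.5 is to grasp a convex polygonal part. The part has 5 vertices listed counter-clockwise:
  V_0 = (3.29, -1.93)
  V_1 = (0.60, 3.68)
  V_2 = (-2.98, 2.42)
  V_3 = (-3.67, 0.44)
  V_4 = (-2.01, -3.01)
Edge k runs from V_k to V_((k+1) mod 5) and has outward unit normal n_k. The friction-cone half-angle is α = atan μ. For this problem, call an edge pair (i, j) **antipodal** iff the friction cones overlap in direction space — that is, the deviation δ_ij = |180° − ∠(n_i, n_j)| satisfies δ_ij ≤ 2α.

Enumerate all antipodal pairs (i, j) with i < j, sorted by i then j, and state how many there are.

α = atan 0.5 = 26.57°;  2α = 53.13°
n_0 = (+0.9017, +0.4324)
n_1 = (-0.3320, +0.9433)
n_2 = (-0.9443, +0.3291)
n_3 = (-0.9011, -0.4336)
n_4 = (+0.1997, -0.9799)
  (0,1): δ = 96.23°  ·
  (0,2): δ = 44.83°  ✓
  (0,3): δ = 0.08°  ✓
  (0,4): δ = 75.90°  ·
  (1,2): δ = 128.60°  ·
  (1,3): δ = 83.69°  ·
  (1,4): δ = 7.87°  ✓
  (2,3): δ = 135.09°  ·
  (2,4): δ = 59.27°  ·
  (3,4): δ = 104.18°  ·
antipodal pairs: 3

count = 3; pairs: (0,2), (0,3), (1,4)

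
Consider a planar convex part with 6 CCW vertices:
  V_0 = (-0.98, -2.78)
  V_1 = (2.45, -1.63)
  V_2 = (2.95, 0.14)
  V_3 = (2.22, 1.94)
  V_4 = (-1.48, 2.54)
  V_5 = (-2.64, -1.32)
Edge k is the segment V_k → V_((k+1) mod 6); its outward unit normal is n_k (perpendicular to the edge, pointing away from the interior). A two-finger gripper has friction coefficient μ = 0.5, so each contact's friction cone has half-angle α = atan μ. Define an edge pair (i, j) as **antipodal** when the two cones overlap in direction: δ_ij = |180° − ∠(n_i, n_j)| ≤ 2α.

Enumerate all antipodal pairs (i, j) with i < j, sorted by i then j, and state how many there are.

count = 5; pairs: (0,3), (1,4), (2,4), (2,5), (3,5)

α = atan 0.5 = 26.57°;  2α = 53.13°
n_0 = (+0.3179, -0.9481)
n_1 = (+0.9623, -0.2718)
n_2 = (+0.9267, +0.3758)
n_3 = (+0.1601, +0.9871)
n_4 = (-0.9577, +0.2878)
n_5 = (-0.6604, -0.7509)
  (0,1): δ = 124.31°  ·
  (0,2): δ = 86.46°  ·
  (0,3): δ = 27.75°  ✓
  (0,4): δ = 54.74°  ·
  (0,5): δ = 120.13°  ·
  (1,2): δ = 142.15°  ·
  (1,3): δ = 83.44°  ·
  (1,4): δ = 0.95°  ✓
  (1,5): δ = 64.44°  ·
  (2,3): δ = 121.29°  ·
  (2,4): δ = 38.80°  ✓
  (2,5): δ = 26.59°  ✓
  (3,4): δ = 97.52°  ·
  (3,5): δ = 32.12°  ✓
  (4,5): δ = 114.61°  ·
antipodal pairs: 5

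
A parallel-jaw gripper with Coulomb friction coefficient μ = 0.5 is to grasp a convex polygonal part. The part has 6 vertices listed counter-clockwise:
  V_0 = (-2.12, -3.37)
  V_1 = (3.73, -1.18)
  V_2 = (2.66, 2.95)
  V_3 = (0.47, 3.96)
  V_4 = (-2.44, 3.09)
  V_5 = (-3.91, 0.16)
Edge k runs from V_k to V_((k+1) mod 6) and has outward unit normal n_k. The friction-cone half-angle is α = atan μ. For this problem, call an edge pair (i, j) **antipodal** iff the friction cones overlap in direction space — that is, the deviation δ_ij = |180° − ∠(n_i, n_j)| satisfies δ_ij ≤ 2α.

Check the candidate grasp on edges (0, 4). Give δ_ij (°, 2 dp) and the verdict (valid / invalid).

δ = 42.83°, valid

α = atan 0.5 = 26.57°;  2α = 53.13°
edge 0: e_0 = (+5.85, +2.19);  n_0 = (+0.3506, -0.9365)
edge 4: e_4 = (-1.47, -2.93);  n_4 = (-0.8938, +0.4484)
∠(n_0, n_4) = 137.17°
δ = |180° − 137.17°| = 42.83°
42.83° ≤ 2α = 53.13°  →  valid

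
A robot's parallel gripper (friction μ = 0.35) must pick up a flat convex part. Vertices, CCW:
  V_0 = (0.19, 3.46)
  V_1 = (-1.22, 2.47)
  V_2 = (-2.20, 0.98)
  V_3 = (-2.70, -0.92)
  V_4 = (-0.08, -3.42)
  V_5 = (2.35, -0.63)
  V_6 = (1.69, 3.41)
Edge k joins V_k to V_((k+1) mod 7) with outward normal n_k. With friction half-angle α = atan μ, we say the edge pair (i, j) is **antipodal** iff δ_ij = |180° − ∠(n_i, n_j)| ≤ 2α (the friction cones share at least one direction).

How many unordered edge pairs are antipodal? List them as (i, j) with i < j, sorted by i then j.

α = atan 0.35 = 19.29°;  2α = 38.58°
n_0 = (-0.5746, +0.8184)
n_1 = (-0.8355, +0.5495)
n_2 = (-0.9671, +0.2545)
n_3 = (-0.6903, -0.7235)
n_4 = (+0.7541, -0.6568)
n_5 = (+0.9869, +0.1612)
n_6 = (+0.0333, +0.9994)
  (0,1): δ = 158.41°  ·
  (0,2): δ = 139.82°  ·
  (0,3): δ = 78.73°  ·
  (0,4): δ = 13.87°  ✓
  (0,5): δ = 64.20°  ·
  (0,6): δ = 143.02°  ·
  (1,2): δ = 161.41°  ·
  (1,3): δ = 100.32°  ·
  (1,4): δ = 7.72°  ✓
  (1,5): δ = 42.61°  ·
  (1,6): δ = 121.42°  ·
  (2,3): δ = 118.91°  ·
  (2,4): δ = 26.31°  ✓
  (2,5): δ = 24.02°  ✓
  (2,6): δ = 102.83°  ·
  (3,4): δ = 87.40°  ·
  (3,5): δ = 37.06°  ✓
  (3,6): δ = 41.75°  ·
  (4,5): δ = 129.67°  ·
  (4,6): δ = 50.85°  ·
  (5,6): δ = 101.19°  ·
antipodal pairs: 5

count = 5; pairs: (0,4), (1,4), (2,4), (2,5), (3,5)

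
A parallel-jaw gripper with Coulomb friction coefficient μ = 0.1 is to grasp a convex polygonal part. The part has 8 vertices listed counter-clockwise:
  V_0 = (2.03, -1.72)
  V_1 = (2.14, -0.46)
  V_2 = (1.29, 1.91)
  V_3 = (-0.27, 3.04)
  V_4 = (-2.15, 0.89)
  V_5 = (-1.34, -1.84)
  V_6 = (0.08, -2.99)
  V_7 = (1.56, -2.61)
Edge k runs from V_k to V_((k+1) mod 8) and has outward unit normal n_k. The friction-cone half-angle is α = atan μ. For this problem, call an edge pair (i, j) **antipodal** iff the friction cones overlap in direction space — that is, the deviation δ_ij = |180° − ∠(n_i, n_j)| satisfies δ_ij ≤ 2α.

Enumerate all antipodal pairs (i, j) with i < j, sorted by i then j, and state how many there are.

α = atan 0.1 = 5.71°;  2α = 11.42°
n_0 = (+0.9962, -0.0870)
n_1 = (+0.9413, +0.3376)
n_2 = (+0.5866, +0.8099)
n_3 = (-0.7528, +0.6583)
n_4 = (-0.9587, -0.2844)
n_5 = (-0.6294, -0.7771)
n_6 = (+0.2487, -0.9686)
n_7 = (+0.8843, -0.4670)
  (0,1): δ = 155.28°  ·
  (0,2): δ = 120.93°  ·
  (0,3): δ = 36.18°  ·
  (0,4): δ = 21.52°  ·
  (0,5): δ = 55.99°  ·
  (0,6): δ = 109.39°  ·
  (0,7): δ = 157.15°  ·
  (1,2): δ = 145.65°  ·
  (1,3): δ = 60.90°  ·
  (1,4): δ = 3.20°  ✓
  (1,5): δ = 31.27°  ·
  (1,6): δ = 84.67°  ·
  (1,7): δ = 132.43°  ·
  (2,3): δ = 95.25°  ·
  (2,4): δ = 37.56°  ·
  (2,5): δ = 3.08°  ✓
  (2,6): δ = 50.32°  ·
  (2,7): δ = 98.08°  ·
  (3,4): δ = 122.31°  ·
  (3,5): δ = 87.84°  ·
  (3,6): δ = 34.43°  ·
  (3,7): δ = 13.33°  ·
  (4,5): δ = 145.53°  ·
  (4,6): δ = 92.13°  ·
  (4,7): δ = 44.36°  ·
  (5,6): δ = 126.60°  ·
  (5,7): δ = 78.84°  ·
  (6,7): δ = 132.24°  ·
antipodal pairs: 2

count = 2; pairs: (1,4), (2,5)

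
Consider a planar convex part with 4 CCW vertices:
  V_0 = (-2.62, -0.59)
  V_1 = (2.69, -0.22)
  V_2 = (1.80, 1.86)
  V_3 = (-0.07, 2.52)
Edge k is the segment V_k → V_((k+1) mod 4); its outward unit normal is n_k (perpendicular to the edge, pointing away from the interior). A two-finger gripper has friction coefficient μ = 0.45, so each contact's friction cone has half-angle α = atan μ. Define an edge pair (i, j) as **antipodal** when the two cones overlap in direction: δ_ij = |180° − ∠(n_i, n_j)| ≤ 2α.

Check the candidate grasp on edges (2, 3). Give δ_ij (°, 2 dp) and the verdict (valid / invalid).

δ = 109.91°, invalid

α = atan 0.45 = 24.23°;  2α = 48.46°
edge 2: e_2 = (-1.87, +0.66);  n_2 = (+0.3328, +0.9430)
edge 3: e_3 = (-2.55, -3.11);  n_3 = (-0.7733, +0.6340)
∠(n_2, n_3) = 70.09°
δ = |180° − 70.09°| = 109.91°
109.91° > 2α = 48.46°  →  invalid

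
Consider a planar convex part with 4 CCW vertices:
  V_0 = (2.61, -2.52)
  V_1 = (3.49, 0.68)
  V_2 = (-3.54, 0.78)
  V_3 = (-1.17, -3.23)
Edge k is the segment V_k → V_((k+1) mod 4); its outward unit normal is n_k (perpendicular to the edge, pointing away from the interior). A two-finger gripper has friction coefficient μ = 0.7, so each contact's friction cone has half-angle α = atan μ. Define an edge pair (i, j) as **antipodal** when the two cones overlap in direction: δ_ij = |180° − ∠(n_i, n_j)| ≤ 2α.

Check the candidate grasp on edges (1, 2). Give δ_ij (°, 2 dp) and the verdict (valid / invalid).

α = atan 0.7 = 34.99°;  2α = 69.98°
edge 1: e_1 = (-7.03, +0.10);  n_1 = (+0.0142, +0.9999)
edge 2: e_2 = (+2.37, -4.01);  n_2 = (-0.8609, -0.5088)
∠(n_1, n_2) = 121.40°
δ = |180° − 121.40°| = 58.60°
58.60° ≤ 2α = 69.98°  →  valid

δ = 58.60°, valid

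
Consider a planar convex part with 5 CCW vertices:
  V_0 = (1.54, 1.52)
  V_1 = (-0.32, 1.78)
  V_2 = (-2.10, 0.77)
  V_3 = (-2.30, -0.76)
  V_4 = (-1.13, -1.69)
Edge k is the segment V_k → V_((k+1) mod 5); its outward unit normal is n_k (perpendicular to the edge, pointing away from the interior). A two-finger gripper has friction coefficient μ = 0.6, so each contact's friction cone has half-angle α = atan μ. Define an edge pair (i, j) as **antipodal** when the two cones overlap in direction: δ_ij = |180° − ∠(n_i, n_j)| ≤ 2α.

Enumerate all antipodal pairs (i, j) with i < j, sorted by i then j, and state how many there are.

count = 4; pairs: (0,3), (0,4), (1,4), (2,4)

α = atan 0.6 = 30.96°;  2α = 61.93°
n_0 = (+0.1384, +0.9904)
n_1 = (-0.4935, +0.8697)
n_2 = (-0.9916, +0.1296)
n_3 = (-0.6222, -0.7828)
n_4 = (+0.7688, -0.6395)
  (0,1): δ = 142.47°  ·
  (0,2): δ = 89.49°  ·
  (0,3): δ = 30.52°  ✓
  (0,4): δ = 58.20°  ✓
  (1,2): δ = 127.02°  ·
  (1,3): δ = 68.05°  ·
  (1,4): δ = 20.68°  ✓
  (2,3): δ = 121.03°  ·
  (2,4): δ = 32.31°  ✓
  (3,4): δ = 91.27°  ·
antipodal pairs: 4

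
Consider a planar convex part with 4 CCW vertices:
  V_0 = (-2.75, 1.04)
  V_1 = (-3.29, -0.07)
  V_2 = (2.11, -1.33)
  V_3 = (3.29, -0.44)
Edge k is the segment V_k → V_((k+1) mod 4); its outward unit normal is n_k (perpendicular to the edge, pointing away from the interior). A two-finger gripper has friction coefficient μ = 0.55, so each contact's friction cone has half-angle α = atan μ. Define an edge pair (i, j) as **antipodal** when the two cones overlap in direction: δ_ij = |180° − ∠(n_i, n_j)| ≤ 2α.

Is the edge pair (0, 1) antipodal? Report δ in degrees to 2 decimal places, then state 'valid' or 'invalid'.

δ = 77.19°, invalid

α = atan 0.55 = 28.81°;  2α = 57.62°
edge 0: e_0 = (-0.54, -1.11);  n_0 = (-0.8992, +0.4375)
edge 1: e_1 = (+5.40, -1.26);  n_1 = (-0.2272, -0.9738)
∠(n_0, n_1) = 102.81°
δ = |180° − 102.81°| = 77.19°
77.19° > 2α = 57.62°  →  invalid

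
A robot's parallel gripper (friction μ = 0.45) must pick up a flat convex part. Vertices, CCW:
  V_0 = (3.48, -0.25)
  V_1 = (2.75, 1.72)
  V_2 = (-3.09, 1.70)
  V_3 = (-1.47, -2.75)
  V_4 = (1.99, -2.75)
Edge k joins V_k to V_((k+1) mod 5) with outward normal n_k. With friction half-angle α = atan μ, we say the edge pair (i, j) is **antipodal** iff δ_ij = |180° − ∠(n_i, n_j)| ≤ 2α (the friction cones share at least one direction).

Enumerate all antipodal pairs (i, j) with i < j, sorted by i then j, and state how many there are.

count = 2; pairs: (0,2), (1,3)

α = atan 0.45 = 24.23°;  2α = 48.46°
n_0 = (+0.9377, +0.3475)
n_1 = (-0.0034, +1.0000)
n_2 = (-0.9397, -0.3421)
n_3 = (+0.0000, -1.0000)
n_4 = (+0.8590, -0.5120)
  (0,1): δ = 110.14°  ·
  (0,2): δ = 0.33°  ✓
  (0,3): δ = 69.67°  ·
  (0,4): δ = 128.87°  ·
  (1,2): δ = 70.19°  ·
  (1,3): δ = 0.20°  ✓
  (1,4): δ = 59.01°  ·
  (2,3): δ = 110.00°  ·
  (2,4): δ = 50.80°  ·
  (3,4): δ = 120.79°  ·
antipodal pairs: 2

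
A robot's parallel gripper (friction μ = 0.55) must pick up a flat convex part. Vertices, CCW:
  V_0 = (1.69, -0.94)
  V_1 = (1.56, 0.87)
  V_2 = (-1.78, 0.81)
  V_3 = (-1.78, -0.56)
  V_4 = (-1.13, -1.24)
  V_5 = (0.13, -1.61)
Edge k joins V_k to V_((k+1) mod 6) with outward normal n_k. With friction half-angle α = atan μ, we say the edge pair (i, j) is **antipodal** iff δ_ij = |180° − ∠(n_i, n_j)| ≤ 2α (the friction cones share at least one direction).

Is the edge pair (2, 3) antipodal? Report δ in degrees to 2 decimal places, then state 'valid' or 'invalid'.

α = atan 0.55 = 28.81°;  2α = 57.62°
edge 2: e_2 = (+0.00, -1.37);  n_2 = (-1.0000, -0.0000)
edge 3: e_3 = (+0.65, -0.68);  n_3 = (-0.7229, -0.6910)
∠(n_2, n_3) = 43.71°
δ = |180° − 43.71°| = 136.29°
136.29° > 2α = 57.62°  →  invalid

δ = 136.29°, invalid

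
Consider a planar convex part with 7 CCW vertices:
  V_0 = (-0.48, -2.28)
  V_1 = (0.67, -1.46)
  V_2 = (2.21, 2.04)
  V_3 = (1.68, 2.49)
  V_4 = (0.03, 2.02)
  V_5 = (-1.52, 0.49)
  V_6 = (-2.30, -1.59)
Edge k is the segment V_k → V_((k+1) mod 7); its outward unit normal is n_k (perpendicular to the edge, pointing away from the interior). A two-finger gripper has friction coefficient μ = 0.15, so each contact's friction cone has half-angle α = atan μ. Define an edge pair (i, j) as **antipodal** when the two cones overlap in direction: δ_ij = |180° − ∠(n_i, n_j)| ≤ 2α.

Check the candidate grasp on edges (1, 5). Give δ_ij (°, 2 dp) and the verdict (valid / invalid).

α = atan 0.15 = 8.53°;  2α = 17.06°
edge 1: e_1 = (+1.54, +3.50);  n_1 = (+0.9153, -0.4027)
edge 5: e_5 = (-0.78, -2.08);  n_5 = (-0.9363, +0.3511)
∠(n_1, n_5) = 176.81°
δ = |180° − 176.81°| = 3.19°
3.19° ≤ 2α = 17.06°  →  valid

δ = 3.19°, valid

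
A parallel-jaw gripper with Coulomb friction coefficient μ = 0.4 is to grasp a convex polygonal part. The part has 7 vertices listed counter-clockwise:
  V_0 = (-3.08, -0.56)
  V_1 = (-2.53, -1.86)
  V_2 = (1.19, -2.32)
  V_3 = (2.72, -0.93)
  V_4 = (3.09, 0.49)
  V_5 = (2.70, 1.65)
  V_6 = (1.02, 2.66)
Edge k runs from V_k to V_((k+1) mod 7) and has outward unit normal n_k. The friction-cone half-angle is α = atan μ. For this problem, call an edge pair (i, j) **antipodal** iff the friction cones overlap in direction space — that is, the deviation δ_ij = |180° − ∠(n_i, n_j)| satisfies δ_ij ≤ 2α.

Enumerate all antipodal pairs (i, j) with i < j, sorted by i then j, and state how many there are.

count = 6; pairs: (0,3), (0,4), (0,5), (1,5), (2,6), (3,6)

α = atan 0.4 = 21.80°;  2α = 43.60°
n_0 = (-0.9210, -0.3896)
n_1 = (-0.1227, -0.9924)
n_2 = (+0.6724, -0.7402)
n_3 = (+0.9677, -0.2521)
n_4 = (+0.9479, +0.3187)
n_5 = (+0.5152, +0.8570)
n_6 = (-0.6177, +0.7865)
  (0,1): δ = 119.98°  ·
  (0,2): δ = 70.68°  ·
  (0,3): δ = 37.54°  ✓
  (0,4): δ = 4.35°  ✓
  (0,5): δ = 36.05°  ✓
  (0,6): δ = 105.21°  ·
  (1,2): δ = 130.70°  ·
  (1,3): δ = 97.56°  ·
  (1,4): δ = 64.37°  ·
  (1,5): δ = 23.96°  ✓
  (1,6): δ = 45.19°  ·
  (2,3): δ = 146.86°  ·
  (2,4): δ = 113.67°  ·
  (2,5): δ = 73.27°  ·
  (2,6): δ = 4.11°  ✓
  (3,4): δ = 146.81°  ·
  (3,5): δ = 106.41°  ·
  (3,6): δ = 37.25°  ✓
  (4,5): δ = 139.60°  ·
  (4,6): δ = 70.44°  ·
  (5,6): δ = 110.84°  ·
antipodal pairs: 6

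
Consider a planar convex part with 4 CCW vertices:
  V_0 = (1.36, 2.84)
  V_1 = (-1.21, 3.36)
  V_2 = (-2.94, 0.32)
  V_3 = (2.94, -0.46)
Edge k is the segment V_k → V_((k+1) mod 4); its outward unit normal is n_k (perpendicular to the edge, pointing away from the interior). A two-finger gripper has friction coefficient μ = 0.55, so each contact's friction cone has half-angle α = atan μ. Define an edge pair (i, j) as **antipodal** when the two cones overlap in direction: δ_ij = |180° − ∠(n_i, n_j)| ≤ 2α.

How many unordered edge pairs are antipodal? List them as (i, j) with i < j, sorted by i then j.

α = atan 0.55 = 28.81°;  2α = 57.62°
n_0 = (+0.1983, +0.9801)
n_1 = (-0.8691, +0.4946)
n_2 = (-0.1315, -0.9913)
n_3 = (+0.9019, +0.4318)
  (0,1): δ = 108.20°  ·
  (0,2): δ = 3.88°  ✓
  (0,3): δ = 127.02°  ·
  (1,2): δ = 67.91°  ·
  (1,3): δ = 55.23°  ✓
  (2,3): δ = 56.86°  ✓
antipodal pairs: 3

count = 3; pairs: (0,2), (1,3), (2,3)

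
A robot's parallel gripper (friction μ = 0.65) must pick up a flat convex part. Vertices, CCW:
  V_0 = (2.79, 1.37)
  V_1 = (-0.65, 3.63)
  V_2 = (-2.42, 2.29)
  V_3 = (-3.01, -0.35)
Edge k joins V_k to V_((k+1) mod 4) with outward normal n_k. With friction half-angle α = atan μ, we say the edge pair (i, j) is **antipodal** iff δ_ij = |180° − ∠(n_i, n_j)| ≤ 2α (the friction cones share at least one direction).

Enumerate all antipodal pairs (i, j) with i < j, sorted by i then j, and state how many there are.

count = 3; pairs: (0,3), (1,3), (2,3)

α = atan 0.65 = 33.02°;  2α = 66.05°
n_0 = (+0.5491, +0.8358)
n_1 = (-0.6036, +0.7973)
n_2 = (-0.9759, +0.2181)
n_3 = (+0.2843, -0.9587)
  (0,1): δ = 109.57°  ·
  (0,2): δ = 69.29°  ·
  (0,3): δ = 49.82°  ✓
  (1,2): δ = 139.73°  ·
  (1,3): δ = 20.61°  ✓
  (2,3): δ = 60.88°  ✓
antipodal pairs: 3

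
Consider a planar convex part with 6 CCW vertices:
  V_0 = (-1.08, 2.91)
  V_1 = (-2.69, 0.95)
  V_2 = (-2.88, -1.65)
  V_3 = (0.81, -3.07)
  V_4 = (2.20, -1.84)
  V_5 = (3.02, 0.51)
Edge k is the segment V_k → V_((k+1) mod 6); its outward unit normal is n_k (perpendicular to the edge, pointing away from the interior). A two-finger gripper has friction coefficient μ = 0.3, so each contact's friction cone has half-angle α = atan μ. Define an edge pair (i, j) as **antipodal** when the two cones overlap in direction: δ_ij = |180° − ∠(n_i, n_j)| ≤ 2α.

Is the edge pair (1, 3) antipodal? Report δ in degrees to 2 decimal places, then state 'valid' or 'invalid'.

δ = 44.32°, invalid

α = atan 0.3 = 16.70°;  2α = 33.40°
edge 1: e_1 = (-0.19, -2.60);  n_1 = (-0.9973, +0.0729)
edge 3: e_3 = (+1.39, +1.23);  n_3 = (+0.6627, -0.7489)
∠(n_1, n_3) = 135.68°
δ = |180° − 135.68°| = 44.32°
44.32° > 2α = 33.40°  →  invalid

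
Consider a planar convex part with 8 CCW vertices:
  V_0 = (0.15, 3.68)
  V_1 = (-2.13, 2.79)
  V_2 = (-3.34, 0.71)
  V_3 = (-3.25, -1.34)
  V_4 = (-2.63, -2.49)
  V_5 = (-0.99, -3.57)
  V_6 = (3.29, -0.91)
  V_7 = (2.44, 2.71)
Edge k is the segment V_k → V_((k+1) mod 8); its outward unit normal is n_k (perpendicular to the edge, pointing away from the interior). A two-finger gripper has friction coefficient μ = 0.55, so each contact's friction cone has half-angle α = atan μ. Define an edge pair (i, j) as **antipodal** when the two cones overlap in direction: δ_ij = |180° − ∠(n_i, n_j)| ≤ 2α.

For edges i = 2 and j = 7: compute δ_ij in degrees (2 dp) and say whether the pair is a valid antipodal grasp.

α = atan 0.55 = 28.81°;  2α = 57.62°
edge 2: e_2 = (+0.09, -2.05);  n_2 = (-0.9990, -0.0439)
edge 7: e_7 = (-2.29, +0.97);  n_7 = (+0.3900, +0.9208)
∠(n_2, n_7) = 115.47°
δ = |180° − 115.47°| = 64.53°
64.53° > 2α = 57.62°  →  invalid

δ = 64.53°, invalid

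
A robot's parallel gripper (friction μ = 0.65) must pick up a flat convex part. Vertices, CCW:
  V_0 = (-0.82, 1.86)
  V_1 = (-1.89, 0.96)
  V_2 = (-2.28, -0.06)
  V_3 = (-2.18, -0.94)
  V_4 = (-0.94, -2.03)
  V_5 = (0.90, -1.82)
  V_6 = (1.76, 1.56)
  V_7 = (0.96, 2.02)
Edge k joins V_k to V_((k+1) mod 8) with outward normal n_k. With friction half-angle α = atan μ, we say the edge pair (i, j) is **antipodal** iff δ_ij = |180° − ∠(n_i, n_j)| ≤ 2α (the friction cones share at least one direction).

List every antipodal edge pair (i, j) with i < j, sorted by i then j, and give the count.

α = atan 0.65 = 33.02°;  2α = 66.05°
n_0 = (-0.6437, +0.7653)
n_1 = (-0.9341, +0.3571)
n_2 = (-0.9936, -0.1129)
n_3 = (-0.6602, -0.7511)
n_4 = (+0.1134, -0.9936)
n_5 = (+0.9691, -0.2466)
n_6 = (+0.4985, +0.8669)
n_7 = (-0.0895, +0.9960)
  (0,1): δ = 150.99°  ·
  (0,2): δ = 123.58°  ·
  (0,3): δ = 81.38°  ·
  (0,4): δ = 33.56°  ✓
  (0,5): δ = 35.66°  ✓
  (0,6): δ = 110.03°  ·
  (0,7): δ = 145.07°  ·
  (1,2): δ = 152.59°  ·
  (1,3): δ = 110.39°  ·
  (1,4): δ = 62.56°  ✓
  (1,5): δ = 6.65°  ✓
  (1,6): δ = 81.03°  ·
  (1,7): δ = 116.06°  ·
  (2,3): δ = 137.80°  ·
  (2,4): δ = 89.97°  ·
  (2,5): δ = 20.76°  ✓
  (2,6): δ = 53.62°  ✓
  (2,7): δ = 88.65°  ·
  (3,4): δ = 132.17°  ·
  (3,5): δ = 62.96°  ✓
  (3,6): δ = 11.42°  ✓
  (3,7): δ = 46.45°  ✓
  (4,5): δ = 110.79°  ·
  (4,6): δ = 36.41°  ✓
  (4,7): δ = 1.37°  ✓
  (5,6): δ = 105.62°  ·
  (5,7): δ = 70.59°  ·
  (6,7): δ = 144.96°  ·
antipodal pairs: 11

count = 11; pairs: (0,4), (0,5), (1,4), (1,5), (2,5), (2,6), (3,5), (3,6), (3,7), (4,6), (4,7)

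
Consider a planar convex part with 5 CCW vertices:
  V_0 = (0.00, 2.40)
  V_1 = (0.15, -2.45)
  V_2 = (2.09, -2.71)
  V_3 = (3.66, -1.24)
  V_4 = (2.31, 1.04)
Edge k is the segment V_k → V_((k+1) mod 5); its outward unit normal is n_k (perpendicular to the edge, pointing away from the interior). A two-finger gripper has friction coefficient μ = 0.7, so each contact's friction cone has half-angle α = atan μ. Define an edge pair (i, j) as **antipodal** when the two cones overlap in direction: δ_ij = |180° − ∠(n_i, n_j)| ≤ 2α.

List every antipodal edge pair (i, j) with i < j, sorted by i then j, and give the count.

α = atan 0.7 = 34.99°;  2α = 69.98°
n_0 = (-0.9995, -0.0309)
n_1 = (-0.1328, -0.9911)
n_2 = (+0.6835, -0.7300)
n_3 = (+0.8605, +0.5095)
n_4 = (+0.5073, +0.8617)
  (0,1): δ = 99.40°  ·
  (0,2): δ = 48.66°  ✓
  (0,3): δ = 28.86°  ✓
  (0,4): δ = 57.74°  ✓
  (1,2): δ = 129.25°  ·
  (1,3): δ = 51.74°  ✓
  (1,4): δ = 22.85°  ✓
  (2,3): δ = 102.49°  ·
  (2,4): δ = 73.60°  ·
  (3,4): δ = 151.12°  ·
antipodal pairs: 5

count = 5; pairs: (0,2), (0,3), (0,4), (1,3), (1,4)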